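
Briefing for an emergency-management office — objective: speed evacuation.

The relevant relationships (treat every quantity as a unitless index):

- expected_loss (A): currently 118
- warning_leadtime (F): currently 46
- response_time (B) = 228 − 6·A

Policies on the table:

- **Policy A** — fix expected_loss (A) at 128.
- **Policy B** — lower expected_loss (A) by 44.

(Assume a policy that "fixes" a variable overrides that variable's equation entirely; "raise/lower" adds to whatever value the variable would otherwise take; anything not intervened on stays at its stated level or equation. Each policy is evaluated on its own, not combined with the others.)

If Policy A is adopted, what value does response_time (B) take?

-540

Policy A (A := 128):
  A = 128
  B = 228 − 6·128 = -540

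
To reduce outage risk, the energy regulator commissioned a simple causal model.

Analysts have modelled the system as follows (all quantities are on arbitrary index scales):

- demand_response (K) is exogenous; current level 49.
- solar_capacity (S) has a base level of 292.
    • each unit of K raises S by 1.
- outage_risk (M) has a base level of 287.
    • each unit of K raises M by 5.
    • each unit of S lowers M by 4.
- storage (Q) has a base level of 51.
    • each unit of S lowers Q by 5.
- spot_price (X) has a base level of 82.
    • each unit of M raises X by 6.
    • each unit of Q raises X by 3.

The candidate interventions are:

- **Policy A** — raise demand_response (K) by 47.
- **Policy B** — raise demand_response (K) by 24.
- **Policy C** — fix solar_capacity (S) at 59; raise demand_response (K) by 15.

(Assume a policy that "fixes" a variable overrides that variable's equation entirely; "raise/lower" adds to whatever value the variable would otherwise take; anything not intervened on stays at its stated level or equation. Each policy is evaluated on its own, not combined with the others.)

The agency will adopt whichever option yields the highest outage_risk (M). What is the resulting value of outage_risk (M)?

Policy A (K + 47):
  K = 49 + 47 = 96
  S = 292 + 96 = 388
  M = 287 + 5·96 − 4·388 = -785
Policy B (K + 24):
  K = 49 + 24 = 73
  S = 292 + 73 = 365
  M = 287 + 5·73 − 4·365 = -808
Policy C (S := 59, K + 15):
  K = 49 + 15 = 64
  S = 59
  M = 287 + 5·64 − 4·59 = 371
Comparing — Policy A: M=-785, Policy B: M=-808, Policy C: M=371. Highest is 371 (Policy C).

371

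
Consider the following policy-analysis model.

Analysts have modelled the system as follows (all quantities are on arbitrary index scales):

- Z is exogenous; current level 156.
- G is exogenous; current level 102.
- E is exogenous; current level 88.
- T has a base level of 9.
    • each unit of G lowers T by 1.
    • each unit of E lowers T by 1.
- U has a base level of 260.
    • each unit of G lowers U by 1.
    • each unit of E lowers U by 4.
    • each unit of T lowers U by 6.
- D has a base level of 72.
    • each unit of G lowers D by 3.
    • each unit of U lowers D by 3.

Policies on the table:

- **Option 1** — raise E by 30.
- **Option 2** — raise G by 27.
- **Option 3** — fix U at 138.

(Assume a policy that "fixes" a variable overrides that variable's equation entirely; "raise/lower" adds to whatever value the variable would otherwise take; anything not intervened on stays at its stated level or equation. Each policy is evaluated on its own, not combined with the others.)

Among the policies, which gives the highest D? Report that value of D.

Option 1 (E + 30):
  G = 102
  E = 88 + 30 = 118
  T = 9 − 102 − 118 = -211
  U = 260 − 102 − 4·118 − 6·(-211) = 952
  D = 72 − 3·102 − 3·952 = -3090
Option 2 (G + 27):
  G = 102 + 27 = 129
  E = 88
  T = 9 − 129 − 88 = -208
  U = 260 − 129 − 4·88 − 6·(-208) = 1027
  D = 72 − 3·129 − 3·1027 = -3396
Option 3 (U := 138):
  G = 102
  E = 88
  T = 9 − 102 − 88 = -181
  U = 138
  D = 72 − 3·102 − 3·138 = -648
Comparing — Option 1: D=-3090, Option 2: D=-3396, Option 3: D=-648. Highest is -648 (Option 3).

-648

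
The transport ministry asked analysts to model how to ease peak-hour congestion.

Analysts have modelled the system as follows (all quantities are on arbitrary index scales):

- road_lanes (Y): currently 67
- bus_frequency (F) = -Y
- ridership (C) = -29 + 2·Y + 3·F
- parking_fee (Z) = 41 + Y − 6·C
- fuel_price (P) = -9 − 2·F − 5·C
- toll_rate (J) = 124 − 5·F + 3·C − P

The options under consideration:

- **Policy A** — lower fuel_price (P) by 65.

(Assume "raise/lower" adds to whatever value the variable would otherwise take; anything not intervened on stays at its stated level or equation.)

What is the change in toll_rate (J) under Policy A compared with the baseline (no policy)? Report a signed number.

Baseline:
  Y = 67
  F = 0 − 67 = -67
  C = -29 + 2·67 + 3·(-67) = -96
  P = -9 − 2·(-67) − 5·(-96) = 605
  J = 124 − 5·(-67) + 3·(-96) − 605 = -434
Policy A (P − 65):
  Y = 67
  F = 0 − 67 = -67
  C = -29 + 2·67 + 3·(-67) = -96
  P = -9 − 2·(-67) − 5·(-96) (−65 from intervention) = 540
  J = 124 − 5·(-67) + 3·(-96) − 540 = -369
Change in J: -369 − (-434) = 65

65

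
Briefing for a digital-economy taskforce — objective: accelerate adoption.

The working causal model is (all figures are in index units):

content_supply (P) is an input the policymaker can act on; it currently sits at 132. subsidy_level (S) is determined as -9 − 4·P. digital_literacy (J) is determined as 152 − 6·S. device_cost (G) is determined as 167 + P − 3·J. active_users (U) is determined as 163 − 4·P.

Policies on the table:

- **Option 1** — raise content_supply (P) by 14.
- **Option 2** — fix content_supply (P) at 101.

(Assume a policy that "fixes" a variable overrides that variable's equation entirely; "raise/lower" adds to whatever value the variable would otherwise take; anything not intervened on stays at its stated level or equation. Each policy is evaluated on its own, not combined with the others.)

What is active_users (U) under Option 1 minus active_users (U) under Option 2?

Option 1 (P + 14):
  P = 132 + 14 = 146
  U = 163 − 4·146 = -421
Option 2 (P := 101):
  P = 101
  U = 163 − 4·101 = -241
U: -421 − (-241) = -180

-180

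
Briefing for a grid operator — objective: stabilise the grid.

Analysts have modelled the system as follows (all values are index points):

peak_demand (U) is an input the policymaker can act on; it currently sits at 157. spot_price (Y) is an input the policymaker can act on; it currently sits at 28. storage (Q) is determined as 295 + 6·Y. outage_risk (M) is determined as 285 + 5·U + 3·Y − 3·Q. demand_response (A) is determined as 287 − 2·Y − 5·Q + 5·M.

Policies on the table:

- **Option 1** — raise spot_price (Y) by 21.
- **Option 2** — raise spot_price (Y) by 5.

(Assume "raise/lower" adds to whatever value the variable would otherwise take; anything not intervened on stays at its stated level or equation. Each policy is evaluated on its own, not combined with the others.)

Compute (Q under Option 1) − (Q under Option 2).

96

Option 1 (Y + 21):
  Y = 28 + 21 = 49
  Q = 295 + 6·49 = 589
Option 2 (Y + 5):
  Y = 28 + 5 = 33
  Q = 295 + 6·33 = 493
Q: 589 − 493 = 96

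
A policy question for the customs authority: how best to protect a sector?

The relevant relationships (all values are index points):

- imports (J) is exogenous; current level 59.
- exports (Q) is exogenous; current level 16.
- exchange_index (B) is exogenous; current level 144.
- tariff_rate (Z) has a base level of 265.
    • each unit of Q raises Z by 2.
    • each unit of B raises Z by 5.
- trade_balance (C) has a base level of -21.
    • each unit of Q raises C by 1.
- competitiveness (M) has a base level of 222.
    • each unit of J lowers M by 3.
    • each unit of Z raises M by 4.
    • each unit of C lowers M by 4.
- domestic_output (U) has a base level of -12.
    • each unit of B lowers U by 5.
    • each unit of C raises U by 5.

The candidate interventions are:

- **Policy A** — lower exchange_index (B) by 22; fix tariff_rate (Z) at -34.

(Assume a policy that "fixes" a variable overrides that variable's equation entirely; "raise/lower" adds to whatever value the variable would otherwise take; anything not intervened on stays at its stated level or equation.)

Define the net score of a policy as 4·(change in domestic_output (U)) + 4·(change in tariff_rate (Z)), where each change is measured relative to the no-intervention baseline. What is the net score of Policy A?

-3764

Baseline:
  Q = 16
  B = 144
  Z = 265 + 2·16 + 5·144 = 1017
  C = -21 + 16 = -5
  U = -12 − 5·144 + 5·(-5) = -757
Policy A (B − 22, Z := -34):
  Q = 16
  B = 144 − 22 = 122
  Z = -34
  C = -21 + 16 = -5
  U = -12 − 5·122 + 5·(-5) = -647
ΔU = -647 − (-757) = 110; ΔZ = -34 − 1017 = -1051
Score = 4·110 + 4·(-1051) = -3764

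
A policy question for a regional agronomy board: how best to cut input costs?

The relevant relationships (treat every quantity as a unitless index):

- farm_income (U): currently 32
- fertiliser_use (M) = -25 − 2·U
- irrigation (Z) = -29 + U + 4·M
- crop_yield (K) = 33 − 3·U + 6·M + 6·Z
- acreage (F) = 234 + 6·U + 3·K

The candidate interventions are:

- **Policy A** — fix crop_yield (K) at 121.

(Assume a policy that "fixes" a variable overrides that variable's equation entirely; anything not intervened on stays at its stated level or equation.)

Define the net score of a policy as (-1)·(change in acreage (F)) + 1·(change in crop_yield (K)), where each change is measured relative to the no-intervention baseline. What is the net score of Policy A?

Baseline:
  U = 32
  M = -25 − 2·32 = -89
  Z = -29 + 32 + 4·(-89) = -353
  K = 33 − 3·32 + 6·(-89) + 6·(-353) = -2715
  F = 234 + 6·32 + 3·(-2715) = -7719
Policy A (K := 121):
  U = 32
  M = -25 − 2·32 = -89
  Z = -29 + 32 + 4·(-89) = -353
  K = 121
  F = 234 + 6·32 + 3·121 = 789
ΔF = 789 − (-7719) = 8508; ΔK = 121 − (-2715) = 2836
Score = (-1)·8508 + 1·2836 = -5672

-5672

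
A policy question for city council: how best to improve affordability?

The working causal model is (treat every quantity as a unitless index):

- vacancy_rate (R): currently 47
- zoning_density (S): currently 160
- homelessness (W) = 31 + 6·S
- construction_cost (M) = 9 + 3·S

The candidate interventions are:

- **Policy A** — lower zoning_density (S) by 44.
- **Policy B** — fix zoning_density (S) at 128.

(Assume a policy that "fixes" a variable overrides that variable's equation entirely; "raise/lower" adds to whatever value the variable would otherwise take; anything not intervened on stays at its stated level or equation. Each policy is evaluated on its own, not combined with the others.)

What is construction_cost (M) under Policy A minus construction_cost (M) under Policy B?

Policy A (S − 44):
  S = 160 − 44 = 116
  M = 9 + 3·116 = 357
Policy B (S := 128):
  S = 128
  M = 9 + 3·128 = 393
M: 357 − 393 = -36

-36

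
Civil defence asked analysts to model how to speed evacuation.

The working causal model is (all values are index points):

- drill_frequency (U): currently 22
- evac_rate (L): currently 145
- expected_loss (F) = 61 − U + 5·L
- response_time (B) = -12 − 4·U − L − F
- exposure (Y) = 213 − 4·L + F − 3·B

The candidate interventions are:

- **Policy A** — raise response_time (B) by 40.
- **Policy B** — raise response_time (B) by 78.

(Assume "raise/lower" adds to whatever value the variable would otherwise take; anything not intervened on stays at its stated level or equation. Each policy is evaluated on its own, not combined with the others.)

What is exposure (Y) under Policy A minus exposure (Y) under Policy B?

114

Policy A (B + 40):
  U = 22
  L = 145
  F = 61 − 22 + 5·145 = 764
  B = -12 − 4·22 − 145 − 764 (+40 from intervention) = -969
  Y = 213 − 4·145 + 764 − 3·(-969) = 3304
Policy B (B + 78):
  U = 22
  L = 145
  F = 61 − 22 + 5·145 = 764
  B = -12 − 4·22 − 145 − 764 (+78 from intervention) = -931
  Y = 213 − 4·145 + 764 − 3·(-931) = 3190
Y: 3304 − 3190 = 114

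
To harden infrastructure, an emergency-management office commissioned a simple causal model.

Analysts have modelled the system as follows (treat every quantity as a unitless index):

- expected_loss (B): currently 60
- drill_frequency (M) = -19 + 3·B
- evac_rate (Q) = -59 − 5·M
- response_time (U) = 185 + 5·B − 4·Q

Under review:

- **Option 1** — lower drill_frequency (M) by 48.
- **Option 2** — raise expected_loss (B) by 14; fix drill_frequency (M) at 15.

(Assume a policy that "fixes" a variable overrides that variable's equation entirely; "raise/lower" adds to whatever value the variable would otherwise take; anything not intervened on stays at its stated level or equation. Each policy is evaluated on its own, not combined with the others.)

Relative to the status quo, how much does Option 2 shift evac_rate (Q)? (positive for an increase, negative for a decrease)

Baseline:
  B = 60
  M = -19 + 3·60 = 161
  Q = -59 − 5·161 = -864
Option 2 (B + 14, M := 15):
  B = 60 + 14 = 74
  M = 15
  Q = -59 − 5·15 = -134
Change in Q: -134 − (-864) = 730

730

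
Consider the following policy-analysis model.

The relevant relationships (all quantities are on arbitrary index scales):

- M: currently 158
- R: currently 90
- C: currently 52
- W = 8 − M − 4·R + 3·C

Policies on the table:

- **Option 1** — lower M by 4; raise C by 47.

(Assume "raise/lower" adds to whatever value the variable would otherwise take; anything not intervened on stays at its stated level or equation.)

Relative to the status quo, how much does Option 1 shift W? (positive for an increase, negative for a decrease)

Baseline:
  M = 158
  R = 90
  C = 52
  W = 8 − 158 − 4·90 + 3·52 = -354
Option 1 (M − 4, C + 47):
  M = 158 − 4 = 154
  R = 90
  C = 52 + 47 = 99
  W = 8 − 154 − 4·90 + 3·99 = -209
Change in W: -209 − (-354) = 145

145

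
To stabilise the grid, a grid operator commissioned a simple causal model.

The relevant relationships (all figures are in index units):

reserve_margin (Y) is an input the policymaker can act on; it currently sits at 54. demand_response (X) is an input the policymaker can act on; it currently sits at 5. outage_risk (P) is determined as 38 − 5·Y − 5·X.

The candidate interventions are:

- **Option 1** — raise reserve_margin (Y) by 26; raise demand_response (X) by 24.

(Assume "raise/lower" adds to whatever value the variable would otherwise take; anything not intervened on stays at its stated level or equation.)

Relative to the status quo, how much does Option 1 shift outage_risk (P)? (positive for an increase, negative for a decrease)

Baseline:
  Y = 54
  X = 5
  P = 38 − 5·54 − 5·5 = -257
Option 1 (Y + 26, X + 24):
  Y = 54 + 26 = 80
  X = 5 + 24 = 29
  P = 38 − 5·80 − 5·29 = -507
Change in P: -507 − (-257) = -250

-250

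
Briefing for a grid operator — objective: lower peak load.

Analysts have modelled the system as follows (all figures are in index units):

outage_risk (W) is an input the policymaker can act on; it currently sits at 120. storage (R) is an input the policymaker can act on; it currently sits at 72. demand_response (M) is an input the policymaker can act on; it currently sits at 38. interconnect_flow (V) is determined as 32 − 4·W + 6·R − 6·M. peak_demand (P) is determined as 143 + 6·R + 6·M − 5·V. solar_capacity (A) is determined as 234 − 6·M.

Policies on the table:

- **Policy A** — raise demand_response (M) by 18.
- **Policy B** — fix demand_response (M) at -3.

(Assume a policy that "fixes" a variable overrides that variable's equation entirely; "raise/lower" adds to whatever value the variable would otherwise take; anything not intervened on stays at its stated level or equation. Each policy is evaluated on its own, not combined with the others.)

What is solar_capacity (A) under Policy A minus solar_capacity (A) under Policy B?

-354

Policy A (M + 18):
  M = 38 + 18 = 56
  A = 234 − 6·56 = -102
Policy B (M := -3):
  M = -3
  A = 234 − 6·(-3) = 252
A: -102 − 252 = -354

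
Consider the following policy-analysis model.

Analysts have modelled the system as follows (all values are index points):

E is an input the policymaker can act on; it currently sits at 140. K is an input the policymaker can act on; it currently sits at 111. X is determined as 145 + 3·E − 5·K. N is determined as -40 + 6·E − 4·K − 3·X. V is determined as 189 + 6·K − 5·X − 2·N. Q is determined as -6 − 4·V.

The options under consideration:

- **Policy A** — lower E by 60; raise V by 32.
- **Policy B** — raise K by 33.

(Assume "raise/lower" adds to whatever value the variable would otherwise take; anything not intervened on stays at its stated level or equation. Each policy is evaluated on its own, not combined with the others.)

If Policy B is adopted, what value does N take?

Policy B (K + 33):
  E = 140
  K = 111 + 33 = 144
  X = 145 + 3·140 − 5·144 = -155
  N = -40 + 6·140 − 4·144 − 3·(-155) = 689

689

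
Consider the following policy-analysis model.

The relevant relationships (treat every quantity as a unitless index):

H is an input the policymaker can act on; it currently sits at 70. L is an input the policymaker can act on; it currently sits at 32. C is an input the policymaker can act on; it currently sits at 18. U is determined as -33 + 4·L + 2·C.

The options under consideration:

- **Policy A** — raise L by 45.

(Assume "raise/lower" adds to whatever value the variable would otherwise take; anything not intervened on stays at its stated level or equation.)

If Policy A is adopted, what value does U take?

311

Policy A (L + 45):
  L = 32 + 45 = 77
  C = 18
  U = -33 + 4·77 + 2·18 = 311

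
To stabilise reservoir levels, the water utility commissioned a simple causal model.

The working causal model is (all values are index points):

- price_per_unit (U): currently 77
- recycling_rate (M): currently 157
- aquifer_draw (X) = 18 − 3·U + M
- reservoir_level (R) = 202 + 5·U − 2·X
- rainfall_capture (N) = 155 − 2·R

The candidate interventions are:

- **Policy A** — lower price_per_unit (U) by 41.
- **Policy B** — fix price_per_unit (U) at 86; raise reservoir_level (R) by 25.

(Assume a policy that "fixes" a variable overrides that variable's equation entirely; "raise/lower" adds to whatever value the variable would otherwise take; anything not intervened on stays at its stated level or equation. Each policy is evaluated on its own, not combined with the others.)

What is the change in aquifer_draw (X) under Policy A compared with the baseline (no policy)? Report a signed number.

Baseline:
  U = 77
  M = 157
  X = 18 − 3·77 + 157 = -56
Policy A (U − 41):
  U = 77 − 41 = 36
  M = 157
  X = 18 − 3·36 + 157 = 67
Change in X: 67 − (-56) = 123

123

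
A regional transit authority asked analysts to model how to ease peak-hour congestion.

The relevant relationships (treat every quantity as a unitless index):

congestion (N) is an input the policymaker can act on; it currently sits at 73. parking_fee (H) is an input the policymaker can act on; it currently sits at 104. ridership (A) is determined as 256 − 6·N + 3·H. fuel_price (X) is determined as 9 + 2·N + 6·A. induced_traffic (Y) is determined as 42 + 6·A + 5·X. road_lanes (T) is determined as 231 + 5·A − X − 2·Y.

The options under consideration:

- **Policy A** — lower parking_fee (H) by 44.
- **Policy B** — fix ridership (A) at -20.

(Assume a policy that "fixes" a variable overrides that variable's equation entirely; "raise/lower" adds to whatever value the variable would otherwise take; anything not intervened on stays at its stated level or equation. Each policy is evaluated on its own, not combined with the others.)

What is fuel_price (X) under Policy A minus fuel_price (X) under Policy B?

Policy A (H − 44):
  N = 73
  H = 104 − 44 = 60
  A = 256 − 6·73 + 3·60 = -2
  X = 9 + 2·73 + 6·(-2) = 143
Policy B (A := -20):
  N = 73
  H = 104
  A = -20
  X = 9 + 2·73 + 6·(-20) = 35
X: 143 − 35 = 108

108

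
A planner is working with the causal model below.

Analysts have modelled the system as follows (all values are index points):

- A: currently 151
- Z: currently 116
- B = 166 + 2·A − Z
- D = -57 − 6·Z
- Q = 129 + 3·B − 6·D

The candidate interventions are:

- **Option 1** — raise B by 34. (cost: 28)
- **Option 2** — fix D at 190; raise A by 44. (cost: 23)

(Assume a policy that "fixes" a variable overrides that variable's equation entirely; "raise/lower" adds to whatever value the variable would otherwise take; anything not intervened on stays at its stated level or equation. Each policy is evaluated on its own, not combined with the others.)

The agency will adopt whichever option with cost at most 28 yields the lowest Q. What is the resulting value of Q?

Option 1 (B + 34):
  A = 151
  Z = 116
  B = 166 + 2·151 − 116 (+34 from intervention) = 386
  D = -57 − 6·116 = -753
  Q = 129 + 3·386 − 6·(-753) = 5805
Option 2 (D := 190, A + 44):
  A = 151 + 44 = 195
  Z = 116
  B = 166 + 2·195 − 116 = 440
  D = 190
  Q = 129 + 3·440 − 6·190 = 309
Comparing — Option 1: Q=5805, Option 2: Q=309. Lowest is 309 (Option 2).

309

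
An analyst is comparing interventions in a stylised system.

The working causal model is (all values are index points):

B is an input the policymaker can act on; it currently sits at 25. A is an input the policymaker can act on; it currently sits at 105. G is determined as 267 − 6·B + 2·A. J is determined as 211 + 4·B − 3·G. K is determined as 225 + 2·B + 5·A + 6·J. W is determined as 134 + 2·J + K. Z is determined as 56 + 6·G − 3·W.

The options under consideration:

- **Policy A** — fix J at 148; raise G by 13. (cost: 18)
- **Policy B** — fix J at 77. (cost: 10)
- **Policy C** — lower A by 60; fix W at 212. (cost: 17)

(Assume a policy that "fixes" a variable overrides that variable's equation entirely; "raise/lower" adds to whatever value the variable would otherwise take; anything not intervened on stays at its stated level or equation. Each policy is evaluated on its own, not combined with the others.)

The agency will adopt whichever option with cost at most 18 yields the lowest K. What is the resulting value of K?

Policy A (J := 148, G + 13):
  B = 25
  A = 105
  G = 267 − 6·25 + 2·105 (+13 from intervention) = 340
  J = 148
  K = 225 + 2·25 + 5·105 + 6·148 = 1688
Policy B (J := 77):
  B = 25
  A = 105
  G = 267 − 6·25 + 2·105 = 327
  J = 77
  K = 225 + 2·25 + 5·105 + 6·77 = 1262
Policy C (A − 60, W := 212):
  B = 25
  A = 105 − 60 = 45
  G = 267 − 6·25 + 2·45 = 207
  J = 211 + 4·25 − 3·207 = -310
  K = 225 + 2·25 + 5·45 + 6·(-310) = -1360
Comparing — Policy A: K=1688, Policy B: K=1262, Policy C: K=-1360. Lowest is -1360 (Policy C).

-1360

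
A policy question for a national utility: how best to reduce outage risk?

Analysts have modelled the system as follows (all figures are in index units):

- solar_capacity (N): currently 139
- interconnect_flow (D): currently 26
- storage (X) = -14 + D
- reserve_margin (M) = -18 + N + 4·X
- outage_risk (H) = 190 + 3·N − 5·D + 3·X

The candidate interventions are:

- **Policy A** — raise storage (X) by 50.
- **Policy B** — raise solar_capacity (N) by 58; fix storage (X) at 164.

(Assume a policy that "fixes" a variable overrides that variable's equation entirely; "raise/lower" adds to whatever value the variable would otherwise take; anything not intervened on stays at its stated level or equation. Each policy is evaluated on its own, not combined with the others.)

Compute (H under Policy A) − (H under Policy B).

-480

Policy A (X + 50):
  N = 139
  D = 26
  X = -14 + 26 (+50 from intervention) = 62
  H = 190 + 3·139 − 5·26 + 3·62 = 663
Policy B (N + 58, X := 164):
  N = 139 + 58 = 197
  D = 26
  X = 164
  H = 190 + 3·197 − 5·26 + 3·164 = 1143
H: 663 − 1143 = -480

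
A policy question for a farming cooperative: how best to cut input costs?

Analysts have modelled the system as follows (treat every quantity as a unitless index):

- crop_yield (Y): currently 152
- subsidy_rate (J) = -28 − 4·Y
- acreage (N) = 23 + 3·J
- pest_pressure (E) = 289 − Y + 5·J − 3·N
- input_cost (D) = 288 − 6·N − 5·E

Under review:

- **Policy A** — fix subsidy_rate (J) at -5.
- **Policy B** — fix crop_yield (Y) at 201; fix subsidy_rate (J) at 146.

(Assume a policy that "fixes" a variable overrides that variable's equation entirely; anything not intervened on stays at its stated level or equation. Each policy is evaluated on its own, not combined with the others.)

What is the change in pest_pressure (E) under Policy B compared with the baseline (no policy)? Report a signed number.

-3177

Baseline:
  Y = 152
  J = -28 − 4·152 = -636
  N = 23 + 3·(-636) = -1885
  E = 289 − 152 + 5·(-636) − 3·(-1885) = 2612
Policy B (Y := 201, J := 146):
  Y = 201
  J = 146
  N = 23 + 3·146 = 461
  E = 289 − 201 + 5·146 − 3·461 = -565
Change in E: -565 − 2612 = -3177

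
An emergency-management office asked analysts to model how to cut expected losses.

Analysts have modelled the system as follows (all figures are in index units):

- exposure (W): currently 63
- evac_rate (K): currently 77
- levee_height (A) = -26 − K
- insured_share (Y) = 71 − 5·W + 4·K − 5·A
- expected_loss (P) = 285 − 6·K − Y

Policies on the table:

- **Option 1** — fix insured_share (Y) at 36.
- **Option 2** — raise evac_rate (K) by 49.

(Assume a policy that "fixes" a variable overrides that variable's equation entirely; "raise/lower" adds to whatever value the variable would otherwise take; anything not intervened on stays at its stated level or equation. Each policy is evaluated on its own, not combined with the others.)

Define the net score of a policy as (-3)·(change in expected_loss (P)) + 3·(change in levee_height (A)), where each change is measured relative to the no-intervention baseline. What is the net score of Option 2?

Baseline:
  W = 63
  K = 77
  A = -26 − 77 = -103
  Y = 71 − 5·63 + 4·77 − 5·(-103) = 579
  P = 285 − 6·77 − 579 = -756
Option 2 (K + 49):
  W = 63
  K = 77 + 49 = 126
  A = -26 − 126 = -152
  Y = 71 − 5·63 + 4·126 − 5·(-152) = 1020
  P = 285 − 6·126 − 1020 = -1491
ΔP = -1491 − (-756) = -735; ΔA = -152 − (-103) = -49
Score = (-3)·(-735) + 3·(-49) = 2058

2058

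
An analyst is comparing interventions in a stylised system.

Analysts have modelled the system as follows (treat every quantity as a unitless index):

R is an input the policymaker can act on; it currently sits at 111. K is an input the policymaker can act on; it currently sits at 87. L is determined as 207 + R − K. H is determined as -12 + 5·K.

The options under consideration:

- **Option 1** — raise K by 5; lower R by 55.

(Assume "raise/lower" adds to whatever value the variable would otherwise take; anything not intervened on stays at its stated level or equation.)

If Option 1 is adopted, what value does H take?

Option 1 (K + 5, R − 55):
  K = 87 + 5 = 92
  H = -12 + 5·92 = 448

448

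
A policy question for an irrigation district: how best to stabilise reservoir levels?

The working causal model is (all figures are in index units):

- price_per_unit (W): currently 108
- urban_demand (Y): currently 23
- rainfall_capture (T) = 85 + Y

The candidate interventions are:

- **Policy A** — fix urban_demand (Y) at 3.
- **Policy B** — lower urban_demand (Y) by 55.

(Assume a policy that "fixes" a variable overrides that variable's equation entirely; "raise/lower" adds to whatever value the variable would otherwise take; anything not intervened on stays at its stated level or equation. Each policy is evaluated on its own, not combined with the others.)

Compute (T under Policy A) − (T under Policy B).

Policy A (Y := 3):
  Y = 3
  T = 85 + 3 = 88
Policy B (Y − 55):
  Y = 23 − 55 = -32
  T = 85 + (-32) = 53
T: 88 − 53 = 35

35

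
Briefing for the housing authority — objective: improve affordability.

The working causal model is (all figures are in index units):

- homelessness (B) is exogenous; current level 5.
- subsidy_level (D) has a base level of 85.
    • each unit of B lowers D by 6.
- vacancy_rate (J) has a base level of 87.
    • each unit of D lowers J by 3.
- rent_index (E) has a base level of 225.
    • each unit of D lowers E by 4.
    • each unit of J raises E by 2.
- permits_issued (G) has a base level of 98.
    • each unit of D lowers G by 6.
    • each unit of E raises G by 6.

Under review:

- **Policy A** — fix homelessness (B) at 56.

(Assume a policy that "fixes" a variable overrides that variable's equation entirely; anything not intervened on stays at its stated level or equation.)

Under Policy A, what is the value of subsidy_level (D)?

Policy A (B := 56):
  B = 56
  D = 85 − 6·56 = -251

-251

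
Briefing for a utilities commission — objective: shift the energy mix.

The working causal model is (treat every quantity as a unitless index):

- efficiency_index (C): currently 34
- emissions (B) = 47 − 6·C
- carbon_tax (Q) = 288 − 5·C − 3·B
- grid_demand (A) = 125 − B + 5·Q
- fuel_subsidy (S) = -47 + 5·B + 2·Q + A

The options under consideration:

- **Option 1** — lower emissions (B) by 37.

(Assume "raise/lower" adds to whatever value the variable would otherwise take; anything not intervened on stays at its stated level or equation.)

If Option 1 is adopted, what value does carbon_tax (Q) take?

700

Option 1 (B − 37):
  C = 34
  B = 47 − 6·34 (−37 from intervention) = -194
  Q = 288 − 5·34 − 3·(-194) = 700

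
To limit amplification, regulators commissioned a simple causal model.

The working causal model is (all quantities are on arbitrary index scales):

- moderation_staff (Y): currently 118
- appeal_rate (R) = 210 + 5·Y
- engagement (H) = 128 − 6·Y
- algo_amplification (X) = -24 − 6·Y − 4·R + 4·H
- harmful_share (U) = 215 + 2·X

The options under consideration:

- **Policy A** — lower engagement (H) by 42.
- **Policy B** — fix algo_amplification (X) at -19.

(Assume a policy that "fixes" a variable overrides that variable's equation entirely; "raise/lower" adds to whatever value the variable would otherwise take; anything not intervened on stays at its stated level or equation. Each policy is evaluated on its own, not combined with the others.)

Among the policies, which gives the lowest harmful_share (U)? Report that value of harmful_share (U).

Policy A (H − 42):
  Y = 118
  R = 210 + 5·118 = 800
  H = 128 − 6·118 (−42 from intervention) = -622
  X = -24 − 6·118 − 4·800 + 4·(-622) = -6420
  U = 215 + 2·(-6420) = -12625
Policy B (X := -19):
  Y = 118
  R = 210 + 5·118 = 800
  H = 128 − 6·118 = -580
  X = -19
  U = 215 + 2·(-19) = 177
Comparing — Policy A: U=-12625, Policy B: U=177. Lowest is -12625 (Policy A).

-12625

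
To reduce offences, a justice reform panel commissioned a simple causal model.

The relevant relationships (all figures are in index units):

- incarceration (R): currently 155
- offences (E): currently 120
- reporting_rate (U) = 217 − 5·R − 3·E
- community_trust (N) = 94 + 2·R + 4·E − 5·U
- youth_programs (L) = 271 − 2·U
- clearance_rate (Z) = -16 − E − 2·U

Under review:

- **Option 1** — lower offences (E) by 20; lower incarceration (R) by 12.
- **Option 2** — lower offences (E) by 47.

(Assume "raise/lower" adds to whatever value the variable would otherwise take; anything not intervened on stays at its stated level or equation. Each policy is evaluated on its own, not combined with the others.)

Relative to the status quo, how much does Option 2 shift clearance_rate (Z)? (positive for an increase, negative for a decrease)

-235

Baseline:
  R = 155
  E = 120
  U = 217 − 5·155 − 3·120 = -918
  Z = -16 − 120 − 2·(-918) = 1700
Option 2 (E − 47):
  R = 155
  E = 120 − 47 = 73
  U = 217 − 5·155 − 3·73 = -777
  Z = -16 − 73 − 2·(-777) = 1465
Change in Z: 1465 − 1700 = -235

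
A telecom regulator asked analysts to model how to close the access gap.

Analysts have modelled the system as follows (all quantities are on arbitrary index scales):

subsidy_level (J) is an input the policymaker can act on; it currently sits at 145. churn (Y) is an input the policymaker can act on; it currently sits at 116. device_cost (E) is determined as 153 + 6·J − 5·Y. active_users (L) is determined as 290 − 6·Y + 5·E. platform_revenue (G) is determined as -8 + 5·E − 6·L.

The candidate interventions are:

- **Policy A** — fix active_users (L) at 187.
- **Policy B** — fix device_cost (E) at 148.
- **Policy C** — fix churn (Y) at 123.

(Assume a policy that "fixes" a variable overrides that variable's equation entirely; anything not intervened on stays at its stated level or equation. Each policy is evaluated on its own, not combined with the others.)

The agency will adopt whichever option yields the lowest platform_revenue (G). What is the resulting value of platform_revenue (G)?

-7520

Policy A (L := 187):
  J = 145
  Y = 116
  E = 153 + 6·145 − 5·116 = 443
  L = 187
  G = -8 + 5·443 − 6·187 = 1085
Policy B (E := 148):
  J = 145
  Y = 116
  E = 148
  L = 290 − 6·116 + 5·148 = 334
  G = -8 + 5·148 − 6·334 = -1272
Policy C (Y := 123):
  J = 145
  Y = 123
  E = 153 + 6·145 − 5·123 = 408
  L = 290 − 6·123 + 5·408 = 1592
  G = -8 + 5·408 − 6·1592 = -7520
Comparing — Policy A: G=1085, Policy B: G=-1272, Policy C: G=-7520. Lowest is -7520 (Policy C).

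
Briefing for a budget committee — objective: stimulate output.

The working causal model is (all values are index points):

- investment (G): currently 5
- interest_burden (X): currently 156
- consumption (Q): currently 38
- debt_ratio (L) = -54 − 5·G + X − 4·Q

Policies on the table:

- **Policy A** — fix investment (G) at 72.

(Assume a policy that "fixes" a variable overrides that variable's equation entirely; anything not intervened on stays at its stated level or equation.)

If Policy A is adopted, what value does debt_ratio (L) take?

-410

Policy A (G := 72):
  G = 72
  X = 156
  Q = 38
  L = -54 − 5·72 + 156 − 4·38 = -410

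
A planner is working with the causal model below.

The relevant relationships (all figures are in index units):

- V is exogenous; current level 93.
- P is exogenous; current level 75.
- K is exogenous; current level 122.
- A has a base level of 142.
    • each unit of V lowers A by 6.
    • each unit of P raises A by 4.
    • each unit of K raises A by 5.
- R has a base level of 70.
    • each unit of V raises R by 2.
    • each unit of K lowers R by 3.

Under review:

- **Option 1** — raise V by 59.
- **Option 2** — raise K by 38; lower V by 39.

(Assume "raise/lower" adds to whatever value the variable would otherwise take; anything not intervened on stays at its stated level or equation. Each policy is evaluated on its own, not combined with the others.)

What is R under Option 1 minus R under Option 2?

Option 1 (V + 59):
  V = 93 + 59 = 152
  K = 122
  R = 70 + 2·152 − 3·122 = 8
Option 2 (K + 38, V − 39):
  V = 93 − 39 = 54
  K = 122 + 38 = 160
  R = 70 + 2·54 − 3·160 = -302
R: 8 − (-302) = 310

310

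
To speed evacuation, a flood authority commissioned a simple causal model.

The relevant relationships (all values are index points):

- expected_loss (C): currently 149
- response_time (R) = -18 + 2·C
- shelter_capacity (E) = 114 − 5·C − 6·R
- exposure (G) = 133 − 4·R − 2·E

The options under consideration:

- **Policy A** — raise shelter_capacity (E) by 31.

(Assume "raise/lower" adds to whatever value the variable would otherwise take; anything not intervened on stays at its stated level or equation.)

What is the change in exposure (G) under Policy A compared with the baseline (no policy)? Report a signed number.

-62

Baseline:
  C = 149
  R = -18 + 2·149 = 280
  E = 114 − 5·149 − 6·280 = -2311
  G = 133 − 4·280 − 2·(-2311) = 3635
Policy A (E + 31):
  C = 149
  R = -18 + 2·149 = 280
  E = 114 − 5·149 − 6·280 (+31 from intervention) = -2280
  G = 133 − 4·280 − 2·(-2280) = 3573
Change in G: 3573 − 3635 = -62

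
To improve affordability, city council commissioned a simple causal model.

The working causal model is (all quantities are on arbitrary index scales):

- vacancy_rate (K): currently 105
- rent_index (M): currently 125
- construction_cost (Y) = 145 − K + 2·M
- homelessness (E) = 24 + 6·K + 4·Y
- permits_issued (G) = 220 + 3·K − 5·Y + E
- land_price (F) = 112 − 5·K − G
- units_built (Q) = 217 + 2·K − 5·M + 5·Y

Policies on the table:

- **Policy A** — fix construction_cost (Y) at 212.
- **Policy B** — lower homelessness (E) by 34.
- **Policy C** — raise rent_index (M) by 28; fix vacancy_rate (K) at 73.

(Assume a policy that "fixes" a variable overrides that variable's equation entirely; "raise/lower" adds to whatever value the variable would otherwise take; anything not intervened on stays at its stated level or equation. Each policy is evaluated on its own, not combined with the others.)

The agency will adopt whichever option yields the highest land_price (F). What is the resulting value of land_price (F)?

Policy A (Y := 212):
  K = 105
  M = 125
  Y = 212
  E = 24 + 6·105 + 4·212 = 1502
  G = 220 + 3·105 − 5·212 + 1502 = 977
  F = 112 − 5·105 − 977 = -1390
Policy B (E − 34):
  K = 105
  M = 125
  Y = 145 − 105 + 2·125 = 290
  E = 24 + 6·105 + 4·290 (−34 from intervention) = 1780
  G = 220 + 3·105 − 5·290 + 1780 = 865
  F = 112 − 5·105 − 865 = -1278
Policy C (M + 28, K := 73):
  K = 73
  M = 125 + 28 = 153
  Y = 145 − 73 + 2·153 = 378
  E = 24 + 6·73 + 4·378 = 1974
  G = 220 + 3·73 − 5·378 + 1974 = 523
  F = 112 − 5·73 − 523 = -776
Comparing — Policy A: F=-1390, Policy B: F=-1278, Policy C: F=-776. Highest is -776 (Policy C).

-776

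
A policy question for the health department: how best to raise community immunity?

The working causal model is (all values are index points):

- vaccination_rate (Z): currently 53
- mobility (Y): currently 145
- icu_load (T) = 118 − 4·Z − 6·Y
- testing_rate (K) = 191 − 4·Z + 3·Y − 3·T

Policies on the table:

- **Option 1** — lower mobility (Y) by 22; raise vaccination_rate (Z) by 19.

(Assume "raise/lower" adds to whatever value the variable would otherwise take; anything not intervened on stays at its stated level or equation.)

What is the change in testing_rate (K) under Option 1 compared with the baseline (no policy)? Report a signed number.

-310

Baseline:
  Z = 53
  Y = 145
  T = 118 − 4·53 − 6·145 = -964
  K = 191 − 4·53 + 3·145 − 3·(-964) = 3306
Option 1 (Y − 22, Z + 19):
  Z = 53 + 19 = 72
  Y = 145 − 22 = 123
  T = 118 − 4·72 − 6·123 = -908
  K = 191 − 4·72 + 3·123 − 3·(-908) = 2996
Change in K: 2996 − 3306 = -310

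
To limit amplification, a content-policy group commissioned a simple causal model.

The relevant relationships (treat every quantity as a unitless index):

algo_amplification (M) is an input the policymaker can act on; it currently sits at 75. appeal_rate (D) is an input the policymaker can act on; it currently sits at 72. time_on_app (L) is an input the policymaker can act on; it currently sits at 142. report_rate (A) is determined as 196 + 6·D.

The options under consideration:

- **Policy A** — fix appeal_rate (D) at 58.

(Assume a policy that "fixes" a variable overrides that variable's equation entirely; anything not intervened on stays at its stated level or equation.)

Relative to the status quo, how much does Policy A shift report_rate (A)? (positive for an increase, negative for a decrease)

Baseline:
  D = 72
  A = 196 + 6·72 = 628
Policy A (D := 58):
  D = 58
  A = 196 + 6·58 = 544
Change in A: 544 − 628 = -84

-84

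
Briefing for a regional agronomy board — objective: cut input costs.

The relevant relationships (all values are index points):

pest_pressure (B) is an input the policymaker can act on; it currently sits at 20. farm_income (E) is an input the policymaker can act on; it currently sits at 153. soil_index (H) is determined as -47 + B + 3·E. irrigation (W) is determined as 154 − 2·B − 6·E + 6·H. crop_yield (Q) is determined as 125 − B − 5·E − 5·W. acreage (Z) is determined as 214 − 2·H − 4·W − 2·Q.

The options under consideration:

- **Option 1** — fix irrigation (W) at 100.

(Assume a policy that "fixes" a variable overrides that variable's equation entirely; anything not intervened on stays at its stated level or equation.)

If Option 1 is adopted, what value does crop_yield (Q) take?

Option 1 (W := 100):
  B = 20
  E = 153
  H = -47 + 20 + 3·153 = 432
  W = 100
  Q = 125 − 20 − 5·153 − 5·100 = -1160

-1160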